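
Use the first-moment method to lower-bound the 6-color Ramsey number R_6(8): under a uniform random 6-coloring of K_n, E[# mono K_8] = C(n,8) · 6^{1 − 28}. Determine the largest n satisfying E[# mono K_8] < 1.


We need C(n, 8) · 6^{1 − 28} < 1, i.e. C(n, 8) < 6^{28 − 1} = 1023490369077469249536.
Check values of n near the boundary:
  n = 1589: C(1589, 8) = 990389025825605844438; 990389025825605844438 < 1023490369077469249536? YES
  n = 1590: C(1590, 8) = 995397314198933813310; 995397314198933813310 < 1023490369077469249536? YES
  n = 1591: C(1591, 8) = 1000427749141189953870; 1000427749141189953870 < 1023490369077469249536? YES
  n = 1592: C(1592, 8) = 1005480414540892933435; 1005480414540892933435 < 1023490369077469249536? YES
  n = 1593: C(1593, 8) = 1010555394551193970323; 1010555394551193970323 < 1023490369077469249536? YES
  n = 1594: C(1594, 8) = 1015652773590544255167; 1015652773590544255167 < 1023490369077469249536? YES
  n = 1595: C(1595, 8) = 1020772636343363633895; 1020772636343363633895 < 1023490369077469249536? YES
  n = 1596: C(1596, 8) = 1025915067760710553965; 1025915067760710553965 < 1023490369077469249536? NO
  n = 1597: C(1597, 8) = 1031080153060953275445; 1031080153060953275445 < 1023490369077469249536? NO
  n = 1598: C(1598, 8) = 1036267977730442348529; 1036267977730442348529 < 1023490369077469249536? NO
The largest n with C(n, 8) < 1023490369077469249536 is n = 1595 (where E[X] = 113419181815929292655/113721152119718805504 ≈ 0.997345). Hence R_6(8) > 1595, i.e. R_6(8) ≥ 1596.

Largest n = 1595; hence R_6(8) > 1595.


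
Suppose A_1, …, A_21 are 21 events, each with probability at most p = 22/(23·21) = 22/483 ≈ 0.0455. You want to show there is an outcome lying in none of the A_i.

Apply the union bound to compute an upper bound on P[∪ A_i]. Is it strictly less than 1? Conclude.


Union bound: P[∪_{i=1}^{21} A_i] ≤ Σ_i P[A_i] ≤ 21·p = 21·(22/483) = 22/23.
Numerically: 22/23 ≈ 0.9565.
Is 22/23 < 1? YES.
Since P[∪ A_i] ≤ 22/23 < 1, the complement has P[∩ A_i^c] ≥ 1 − 22/23 = 1/23 > 0, so some outcome avoids every A_i.

21·p = 22/23 ≈ 0.9565; existence CERTIFIED by the union bound.


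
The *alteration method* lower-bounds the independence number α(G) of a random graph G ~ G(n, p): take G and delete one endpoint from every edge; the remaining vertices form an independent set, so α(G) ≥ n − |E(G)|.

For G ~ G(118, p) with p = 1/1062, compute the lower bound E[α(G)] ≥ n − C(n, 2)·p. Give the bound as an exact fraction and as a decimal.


E[|E(G)|] = C(118, 2)·p = 6903 · (1/1062) = 13/2.
E[α(G)] ≥ n − E[|E(G)|] = 118 − 13/2 = 223/2.
Numerically: ≈ 111.5000.
(This is only a lower bound; the true E[α(G)] may be larger.)

E[α(G)] ≥ 223/2 ≈ 111.5000.


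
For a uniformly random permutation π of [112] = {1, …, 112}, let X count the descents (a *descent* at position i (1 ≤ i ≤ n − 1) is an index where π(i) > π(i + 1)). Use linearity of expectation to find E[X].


Write X = Σ X_I over i = 1, …, 111, with X_I the indicator of one descent.
There are 111 indicators.
For each fixed i, the pair (π(i), π(i+1)) is a uniformly random ordered pair of distinct values from {1, …, 112}; by symmetry P[π(i) > π(i+1)] = 1/2.
By linearity: E[X] = 111 · (1/2) = (112 − 1) · (1/2) = 111/2 ≈ 55.5000.

E[X] = 111/2 = 55.5000.


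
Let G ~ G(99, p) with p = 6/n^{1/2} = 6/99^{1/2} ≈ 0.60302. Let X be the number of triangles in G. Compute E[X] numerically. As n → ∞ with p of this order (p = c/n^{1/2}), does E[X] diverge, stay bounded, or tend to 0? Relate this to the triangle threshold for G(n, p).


Number of potential triangles: C(99, 3) = 156849.
Each occurs with probability p³ ≈ (0.60302)³ ≈ 2.1928098e-01.
By linearity: E[X] = C(99, 3)·p³ ≈ 156849 · 2.1928098e-01 ≈ 34394.00210.
Since α = 1/2 < 1, p = c/n^{1/2} ≫ 1/n is above the triangle threshold p ~ 1/n. Asymptotically E[X] ~ (c³/6)·n^{3(1−α)} = (6³/6)·n^{1.5} → ∞; triangles are abundant w.h.p.

E[X] ≈ 34394.00210; in regime p = Θ(1/n^{1/2}) E[X] diverges (above the triangle threshold p ~ 1/n).


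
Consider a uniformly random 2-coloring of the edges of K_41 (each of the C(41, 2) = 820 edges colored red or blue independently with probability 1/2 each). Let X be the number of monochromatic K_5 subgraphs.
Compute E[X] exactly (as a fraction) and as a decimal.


Let X = Σ_S X_S over the C(41, 5) = 749398 subsets S of size 5, where X_S = 1 if the K_5 on S is monochromatic.
For a fixed S, the K_5 on S has C(5, 2) = 10 edges. P[all 10 edges red] = (1/2)^10, and likewise for blue, so P[monochromatic] = 2·(1/2)^10 = 2^{1 − 10} = 1/512.
By linearity: E[X] = C(41, 5) · 2^{1 − 10} = 749398 · 1/512 = 374699/256.
Numerically: E[X] ≈ 1463.66797.

E[X] = C(41,5)·2^(1−C(5,2)) = 374699/256 ≈ 1463.66797.


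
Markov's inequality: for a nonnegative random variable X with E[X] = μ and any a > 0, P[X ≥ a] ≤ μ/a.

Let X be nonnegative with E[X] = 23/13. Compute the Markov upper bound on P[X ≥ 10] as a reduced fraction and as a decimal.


μ = E[X] = 23/13, a = 10.
Markov: P[X ≥ 10] ≤ μ/a = (23/13)/10 = 23/130.
Numerically: ≈ 0.176923.
(Since a = 10 > μ = 1.769231, the bound 23/130 is < 1 and informative.)

P[X ≥ 10] ≤ 23/130 ≈ 0.176923.


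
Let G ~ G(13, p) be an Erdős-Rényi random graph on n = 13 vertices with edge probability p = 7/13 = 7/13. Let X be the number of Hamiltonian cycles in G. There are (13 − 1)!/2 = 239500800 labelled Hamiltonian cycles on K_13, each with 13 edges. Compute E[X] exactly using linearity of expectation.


K_13 has (13 − 1)!/2 = 239500800 labelled Hamiltonian cycles.
For each such Hamiltonian cycle H, let X_H = 1 if all 13 edges of H are present in G. Then P[X_H = 1] = p^{13} = (7/13)^{13} = 96889010407/302875106592253.
By linearity of expectation: E[X] = Σ_H E[X_H] = 239500800 · p^{13} = 239500800 · 96889010407/302875106592253 = 23204995503684825600/302875106592253.
Numerically: E[X] ≈ 7.662e+04.

E[X] = 239500800 · (7/13)^{13} = 23204995503684825600/302875106592253 ≈ 7.662e+04.


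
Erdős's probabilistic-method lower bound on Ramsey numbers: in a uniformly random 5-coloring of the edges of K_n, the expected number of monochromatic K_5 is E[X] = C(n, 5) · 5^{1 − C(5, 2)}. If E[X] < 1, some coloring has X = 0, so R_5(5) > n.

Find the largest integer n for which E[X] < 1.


We need C(n, 5) · 5^{1 − 10} < 1, i.e. C(n, 5) < 5^{10 − 1} = 1953125.
Check values of n near the boundary:
  n = 45: C(45, 5) = 1221759; 1221759 < 1953125? YES
  n = 46: C(46, 5) = 1370754; 1370754 < 1953125? YES
  n = 47: C(47, 5) = 1533939; 1533939 < 1953125? YES
  n = 48: C(48, 5) = 1712304; 1712304 < 1953125? YES
  n = 49: C(49, 5) = 1906884; 1906884 < 1953125? YES
  n = 50: C(50, 5) = 2118760; 2118760 < 1953125? NO
  n = 51: C(51, 5) = 2349060; 2349060 < 1953125? NO
  n = 52: C(52, 5) = 2598960; 2598960 < 1953125? NO
The largest n with C(n, 5) < 1953125 is n = 49 (where E[X] = 1906884/1953125 ≈ 0.976). Hence R_5(5) > 49, i.e. R_5(5) ≥ 50.

Largest n = 49; hence R_5(5) > 49.


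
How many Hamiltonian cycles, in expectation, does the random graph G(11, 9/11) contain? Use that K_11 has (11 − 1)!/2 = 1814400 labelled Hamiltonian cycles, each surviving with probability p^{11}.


K_11 has (11 − 1)!/2 = 1814400 labelled Hamiltonian cycles.
For each such Hamiltonian cycle H, let X_H = 1 if all 11 edges of H are present in G. Then P[X_H = 1] = p^{11} = (9/11)^{11} = 31381059609/285311670611.
By linearity of expectation: E[X] = Σ_H E[X_H] = 1814400 · p^{11} = 1814400 · 31381059609/285311670611 = 56937794554569600/285311670611.
Numerically: E[X] ≈ 2e+05.

E[X] = 1814400 · (9/11)^{11} = 56937794554569600/285311670611 ≈ 2e+05.


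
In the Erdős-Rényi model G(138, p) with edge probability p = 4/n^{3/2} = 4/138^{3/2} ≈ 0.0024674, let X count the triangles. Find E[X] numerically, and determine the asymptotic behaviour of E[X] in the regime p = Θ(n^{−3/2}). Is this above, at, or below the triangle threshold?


Number of potential triangles: C(138, 3) = 428536.
Each occurs with probability p³ ≈ (0.0024674)³ ≈ 1.5021873e-08.
By linearity: E[X] = C(138, 3)·p³ ≈ 428536 · 1.5021873e-08 ≈ 0.00644.
Since α = 3/2 > 1, p = c/n^{3/2} = o(1/n) is below the triangle threshold p ~ 1/n. Asymptotically E[X] ~ (c³/6)·n^{3(1−α)} = (4³/6)·n^{-1.5} → 0, so by Markov's inequality G has no triangles w.h.p.

E[X] ≈ 0.00644; in regime p = Θ(1/n^{3/2}) E[X] tends to 0 (below the triangle threshold p ~ 1/n).


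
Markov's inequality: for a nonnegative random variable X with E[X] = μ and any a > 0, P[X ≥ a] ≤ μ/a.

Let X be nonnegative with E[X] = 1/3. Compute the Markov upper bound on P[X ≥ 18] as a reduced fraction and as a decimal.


μ = E[X] = 1/3, a = 18.
Markov: P[X ≥ 18] ≤ μ/a = (1/3)/18 = 1/54.
Numerically: ≈ 0.019.
(Since a = 18 > μ = 0.333, the bound 1/54 is < 1 and informative.)

P[X ≥ 18] ≤ 1/54 ≈ 0.019.


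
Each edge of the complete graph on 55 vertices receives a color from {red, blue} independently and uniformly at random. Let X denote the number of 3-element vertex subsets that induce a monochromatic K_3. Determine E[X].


Let X = Σ_S X_S over the C(55, 3) = 26235 subsets S of size 3, where X_S = 1 if the K_3 on S is monochromatic.
For a fixed S, the K_3 on S has C(3, 2) = 3 edges. P[all 3 edges red] = (1/2)^3, and likewise for blue, so P[monochromatic] = 2·(1/2)^3 = 2^{1 − 3} = 1/4.
By linearity of expectation: E[X] = C(55, 3) · 2^{1 − 3} = 26235 · 1/4 = 26235/4.
Numerically: E[X] ≈ 6558.750000.

E[X] = C(55,3)·2^(1−C(3,2)) = 26235/4 ≈ 6558.750000.


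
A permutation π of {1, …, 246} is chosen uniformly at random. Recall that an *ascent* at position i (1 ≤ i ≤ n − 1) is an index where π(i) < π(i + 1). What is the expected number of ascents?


Write X = Σ X_I over i = 1, …, 245, with X_I the indicator of one ascent.
There are 245 indicators.
For each fixed i, the pair (π(i), π(i+1)) is a uniformly random ordered pair of distinct values from {1, …, 246}; by symmetry P[π(i) < π(i+1)] = 1/2.
By linearity: E[X] = 245 · (1/2) = (246 − 1) · (1/2) = 245/2 ≈ 122.5000.

E[X] = 245/2 = 122.5000.


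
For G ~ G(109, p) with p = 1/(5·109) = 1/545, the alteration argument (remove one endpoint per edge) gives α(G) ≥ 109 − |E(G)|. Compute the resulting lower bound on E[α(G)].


E[|E(G)|] = C(109, 2)·p = 5886 · (1/545) = 54/5.
E[α(G)] ≥ n − E[|E(G)|] = 109 − 54/5 = 491/5.
Numerically: ≈ 98.2000.
(This is only a lower bound; the true E[α(G)] may be larger.)

E[α(G)] ≥ 491/5 ≈ 98.2000.


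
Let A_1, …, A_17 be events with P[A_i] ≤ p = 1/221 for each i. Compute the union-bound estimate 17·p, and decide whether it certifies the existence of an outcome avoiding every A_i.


Union bound: P[∪_{i=1}^{17} A_i] ≤ Σ_i P[A_i] ≤ 17·p = 17·(1/221) = 1/13.
Numerically: 1/13 ≈ 0.076923.
Is 1/13 < 1? YES.
Since P[∪ A_i] ≤ 1/13 < 1, the complement has P[∩ A_i^c] ≥ 1 − 1/13 = 12/13 > 0, so some outcome avoids every A_i.

17·p = 1/13 ≈ 0.076923; existence CERTIFIED by the union bound.


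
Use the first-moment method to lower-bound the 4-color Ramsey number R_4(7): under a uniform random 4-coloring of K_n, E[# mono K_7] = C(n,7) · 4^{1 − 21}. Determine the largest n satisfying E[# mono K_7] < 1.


We need C(n, 7) · 4^{1 − 21} < 1, i.e. C(n, 7) < 4^{21 − 1} = 1099511627776.
Check values of n near the boundary:
  n = 176: C(176, 7) = 919790691600; 919790691600 < 1099511627776? YES
  n = 177: C(177, 7) = 957664425960; 957664425960 < 1099511627776? YES
  n = 178: C(178, 7) = 996867063280; 996867063280 < 1099511627776? YES
  n = 179: C(179, 7) = 1037437234460; 1037437234460 < 1099511627776? YES
  n = 180: C(180, 7) = 1079414463600; 1079414463600 < 1099511627776? YES
  n = 181: C(181, 7) = 1122839183400; 1122839183400 < 1099511627776? NO
  n = 182: C(182, 7) = 1167752750736; 1167752750736 < 1099511627776? NO
The largest n with C(n, 7) < 1099511627776 is n = 180 (where E[X] = 67463403975/68719476736 ≈ 0.9817). Hence R_4(7) > 180, i.e. R_4(7) ≥ 181.

Largest n = 180; hence R_4(7) > 180.


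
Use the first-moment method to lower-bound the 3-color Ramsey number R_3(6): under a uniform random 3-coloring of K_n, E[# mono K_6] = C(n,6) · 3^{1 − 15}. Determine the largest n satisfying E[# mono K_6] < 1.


We need C(n, 6) · 3^{1 − 15} < 1, i.e. C(n, 6) < 3^{15 − 1} = 4782969.
Check values of n near the boundary:
  n = 38: C(38, 6) = 2760681; 2760681 < 4782969? YES
  n = 39: C(39, 6) = 3262623; 3262623 < 4782969? YES
  n = 40: C(40, 6) = 3838380; 3838380 < 4782969? YES
  n = 41: C(41, 6) = 4496388; 4496388 < 4782969? YES
  n = 42: C(42, 6) = 5245786; 5245786 < 4782969? NO
  n = 43: C(43, 6) = 6096454; 6096454 < 4782969? NO
  n = 44: C(44, 6) = 7059052; 7059052 < 4782969? NO
The largest n with C(n, 6) < 4782969 is n = 41 (where E[X] = 1498796/1594323 ≈ 0.9401). Hence R_3(6) > 41, i.e. R_3(6) ≥ 42.

Largest n = 41; hence R_3(6) > 41.


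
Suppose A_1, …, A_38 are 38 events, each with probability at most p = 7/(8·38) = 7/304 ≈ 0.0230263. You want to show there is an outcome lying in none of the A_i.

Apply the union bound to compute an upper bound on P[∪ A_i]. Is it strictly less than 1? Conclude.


Union bound: P[∪_{i=1}^{38} A_i] ≤ Σ_i P[A_i] ≤ 38·p = 38·(7/304) = 7/8.
Numerically: 7/8 ≈ 0.8750000.
Is 7/8 < 1? YES.
Since P[∪ A_i] ≤ 7/8 < 1, the complement has P[∩ A_i^c] ≥ 1 − 7/8 = 1/8 > 0, so some outcome avoids every A_i.

38·p = 7/8 ≈ 0.8750000; existence CERTIFIED by the union bound.


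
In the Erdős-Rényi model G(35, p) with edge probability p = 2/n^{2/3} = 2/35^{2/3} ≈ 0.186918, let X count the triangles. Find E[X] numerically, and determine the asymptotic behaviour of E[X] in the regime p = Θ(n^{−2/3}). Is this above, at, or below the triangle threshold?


Number of potential triangles: C(35, 3) = 6545.
Each occurs with probability p³ ≈ (0.186918)³ ≈ 6.53061224e-03.
By linearity: E[X] = C(35, 3)·p³ ≈ 6545 · 6.53061224e-03 ≈ 42.742857.
Since α = 2/3 < 1, p = c/n^{2/3} ≫ 1/n is above the triangle threshold p ~ 1/n. Asymptotically E[X] ~ (c³/6)·n^{3(1−α)} = (2³/6)·n^{1} → ∞; triangles are abundant w.h.p.

E[X] ≈ 42.742857; in regime p = Θ(1/n^{2/3}) E[X] diverges (above the triangle threshold p ~ 1/n).


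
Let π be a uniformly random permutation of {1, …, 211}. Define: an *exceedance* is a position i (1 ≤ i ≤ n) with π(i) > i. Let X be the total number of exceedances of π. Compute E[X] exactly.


Write X = Σ_{i=1}^{211} X_i, where X_i = 1_{π(i) > i}.
For each fixed i, π(i) is uniform over {1, …, 211} (marginal of a uniform permutation), so P[π(i) > i] = (n − i)/n. Summing: Σ_{i=1}^{211} (n − i)/n = (0 + 1 + … + 210)/211 = 211(211 − 1)/(2·211) = (211 − 1)/2.
Hence E[X] = Σ_{i=1}^{211} (211 − i)/211 = 105 ≈ 105.000.

E[X] = 105 = 105.000.


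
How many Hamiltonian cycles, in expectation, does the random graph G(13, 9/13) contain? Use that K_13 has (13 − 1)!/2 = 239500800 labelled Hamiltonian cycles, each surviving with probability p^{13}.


K_13 has (13 − 1)!/2 = 239500800 labelled Hamiltonian cycles.
For each such Hamiltonian cycle H, let X_H = 1 if all 13 edges of H are present in G. Then P[X_H = 1] = p^{13} = (9/13)^{13} = 2541865828329/302875106592253.
By linearity of expectation: E[X] = Σ_H E[X_H] = 239500800 · p^{13} = 239500800 · 2541865828329/302875106592253 = 608778899377458163200/302875106592253.
Numerically: E[X] ≈ 2.01e+06.

E[X] = 239500800 · (9/13)^{13} = 608778899377458163200/302875106592253 ≈ 2.01e+06.


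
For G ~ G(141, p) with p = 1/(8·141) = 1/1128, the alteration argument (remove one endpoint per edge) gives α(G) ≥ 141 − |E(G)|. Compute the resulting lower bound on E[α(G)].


E[|E(G)|] = C(141, 2)·p = 9870 · (1/1128) = 35/4.
E[α(G)] ≥ n − E[|E(G)|] = 141 − 35/4 = 529/4.
Numerically: ≈ 132.250000.
(This is only a lower bound; the true E[α(G)] may be larger.)

E[α(G)] ≥ 529/4 ≈ 132.250000.


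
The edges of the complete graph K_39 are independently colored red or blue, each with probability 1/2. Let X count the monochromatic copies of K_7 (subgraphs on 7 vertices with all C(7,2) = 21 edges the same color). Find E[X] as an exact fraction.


Let X = Σ_S X_S over the C(39, 7) = 15380937 subsets S of size 7, where X_S = 1 if the K_7 on S is monochromatic.
For a fixed S, the K_7 on S has C(7, 2) = 21 edges. P[all 21 edges red] = (1/2)^21, and likewise for blue, so P[monochromatic] = 2·(1/2)^21 = 2^{1 − 21} = 1/1048576.
By linearity of expectation: E[X] = C(39, 7) · 2^{1 − 21} = 15380937 · 1/1048576 = 15380937/1048576.
Numerically: E[X] ≈ 14.668.

E[X] = C(39,7)·2^(1−C(7,2)) = 15380937/1048576 ≈ 14.668.


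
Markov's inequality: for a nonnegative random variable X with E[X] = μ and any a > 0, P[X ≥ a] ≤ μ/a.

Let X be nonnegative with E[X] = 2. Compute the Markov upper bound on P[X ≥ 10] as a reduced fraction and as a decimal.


μ = E[X] = 2, a = 10.
Markov: P[X ≥ 10] ≤ μ/a = (2)/10 = 1/5.
Numerically: ≈ 0.200000.
(Since a = 10 > μ = 2.000000, the bound 1/5 is < 1 and informative.)

P[X ≥ 10] ≤ 1/5 ≈ 0.200000.


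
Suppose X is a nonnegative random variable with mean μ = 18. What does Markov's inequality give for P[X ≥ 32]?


μ = E[X] = 18, a = 32.
Markov: P[X ≥ 32] ≤ μ/a = (18)/32 = 9/16.
Numerically: ≈ 0.562500.
(Since a = 32 > μ = 18.000000, the bound 9/16 is < 1 and informative.)

P[X ≥ 32] ≤ 9/16 ≈ 0.562500.


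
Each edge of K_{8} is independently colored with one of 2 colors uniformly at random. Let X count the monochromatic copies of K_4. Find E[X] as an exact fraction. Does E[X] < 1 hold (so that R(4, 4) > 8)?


E[X] = C(8, 4) · 2^{1 − 6} = 70 · 2^{−5} = 70/32.
As a reduced fraction: E[X] = 35/16 ≈ 2.1875.
Is E[X] < 1? NO.
Since E[X] ≥ 1, the first-moment bound is inconclusive at n = 8; it does NOT by itself certify R(4, 4) > 8.

E[X] = 35/16 ≈ 2.1875; E[X] ≥ 1; first-moment method inconclusive here.


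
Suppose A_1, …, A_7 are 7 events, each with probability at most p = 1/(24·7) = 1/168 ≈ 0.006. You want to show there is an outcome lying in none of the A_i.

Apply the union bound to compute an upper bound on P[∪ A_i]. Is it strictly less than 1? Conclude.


Union bound: P[∪_{i=1}^{7} A_i] ≤ Σ_i P[A_i] ≤ 7·p = 7·(1/168) = 1/24.
Numerically: 1/24 ≈ 0.042.
Is 1/24 < 1? YES.
Since P[∪ A_i] ≤ 1/24 < 1, the complement has P[∩ A_i^c] ≥ 1 − 1/24 = 23/24 > 0, so some outcome avoids every A_i.

7·p = 1/24 ≈ 0.042; existence CERTIFIED by the union bound.


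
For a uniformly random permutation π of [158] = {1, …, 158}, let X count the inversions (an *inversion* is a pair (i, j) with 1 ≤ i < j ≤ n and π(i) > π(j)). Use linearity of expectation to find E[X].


Write X = Σ X_I over the C(158, 2) = 12403 pairs i < j, with X_I the indicator of one inversion.
There are 12403 indicators.
For each fixed pair i < j, the values π(i) and π(j) are two distinct elements of {1, …, 158} in uniformly random order; by symmetry P[π(i) > π(j)] = 1/2.
By linearity: E[X] = 12403 · (1/2) = C(158, 2) · (1/2) = 12403/2 = 12403/2 ≈ 6201.5000.

E[X] = 12403/2 = 6201.5000.


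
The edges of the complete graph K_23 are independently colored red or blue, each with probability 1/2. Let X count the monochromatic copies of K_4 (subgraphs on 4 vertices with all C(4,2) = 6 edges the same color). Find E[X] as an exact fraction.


Let X = Σ_S X_S over the C(23, 4) = 8855 subsets S of size 4, where X_S = 1 if the K_4 on S is monochromatic.
For a fixed S, the K_4 on S has C(4, 2) = 6 edges. P[all 6 edges red] = (1/2)^6, and likewise for blue, so P[monochromatic] = 2·(1/2)^6 = 2^{1 − 6} = 1/32.
By linearity: E[X] = C(23, 4) · 2^{1 − 6} = 8855 · 1/32 = 8855/32.
Numerically: E[X] ≈ 276.718750.

E[X] = C(23,4)·2^(1−C(4,2)) = 8855/32 ≈ 276.718750.


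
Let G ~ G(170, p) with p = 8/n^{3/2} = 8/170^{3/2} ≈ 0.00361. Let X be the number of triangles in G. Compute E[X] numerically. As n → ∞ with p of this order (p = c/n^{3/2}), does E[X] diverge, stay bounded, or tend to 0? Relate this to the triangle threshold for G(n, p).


Number of potential triangles: C(170, 3) = 804440.
Each occurs with probability p³ ≈ (0.00361)³ ≈ 4.70164e-08.
By linearity: E[X] = C(170, 3)·p³ ≈ 804440 · 4.70164e-08 ≈ 0.038.
Since α = 3/2 > 1, p = c/n^{3/2} = o(1/n) is below the triangle threshold p ~ 1/n. Asymptotically E[X] ~ (c³/6)·n^{3(1−α)} = (8³/6)·n^{-1.5} → 0, so by Markov's inequality G has no triangles w.h.p.

E[X] ≈ 0.038; in regime p = Θ(1/n^{3/2}) E[X] tends to 0 (below the triangle threshold p ~ 1/n).


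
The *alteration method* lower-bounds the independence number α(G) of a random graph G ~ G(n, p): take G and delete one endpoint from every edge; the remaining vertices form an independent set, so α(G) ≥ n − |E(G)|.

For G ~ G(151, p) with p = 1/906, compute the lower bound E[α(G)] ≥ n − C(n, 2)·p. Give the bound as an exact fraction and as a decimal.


E[|E(G)|] = C(151, 2)·p = 11325 · (1/906) = 25/2.
E[α(G)] ≥ n − E[|E(G)|] = 151 − 25/2 = 277/2.
Numerically: ≈ 138.500000.
(This is only a lower bound; the true E[α(G)] may be larger.)

E[α(G)] ≥ 277/2 ≈ 138.500000.


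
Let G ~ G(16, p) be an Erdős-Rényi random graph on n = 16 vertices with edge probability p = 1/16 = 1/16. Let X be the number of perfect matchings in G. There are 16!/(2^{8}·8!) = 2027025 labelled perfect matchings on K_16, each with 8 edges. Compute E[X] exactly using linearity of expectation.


K_16 has 16!/(2^{8}·8!) = 2027025 labelled perfect matchings.
For each such perfect matching H, let X_H = 1 if all 8 edges of H are present in G. Then P[X_H = 1] = p^{8} = (1/16)^{8} = 1/4294967296.
By linearity of expectation: E[X] = Σ_H E[X_H] = 2027025 · p^{8} = 2027025 · 1/4294967296 = 2027025/4294967296.
Numerically: E[X] ≈ 0.000471954.

E[X] = 2027025 · (1/16)^{8} = 2027025/4294967296 ≈ 0.000471954.


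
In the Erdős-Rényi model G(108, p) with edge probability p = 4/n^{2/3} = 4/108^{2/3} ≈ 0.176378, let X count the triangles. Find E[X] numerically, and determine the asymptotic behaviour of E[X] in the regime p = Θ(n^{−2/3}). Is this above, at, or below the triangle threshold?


Number of potential triangles: C(108, 3) = 204156.
Each occurs with probability p³ ≈ (0.176378)³ ≈ 5.48696845e-03.
By linearity: E[X] = C(108, 3)·p³ ≈ 204156 · 5.48696845e-03 ≈ 1120.197531.
Since α = 2/3 < 1, p = c/n^{2/3} ≫ 1/n is above the triangle threshold p ~ 1/n. Asymptotically E[X] ~ (c³/6)·n^{3(1−α)} = (4³/6)·n^{1} → ∞; triangles are abundant w.h.p.

E[X] ≈ 1120.197531; in regime p = Θ(1/n^{2/3}) E[X] diverges (above the triangle threshold p ~ 1/n).


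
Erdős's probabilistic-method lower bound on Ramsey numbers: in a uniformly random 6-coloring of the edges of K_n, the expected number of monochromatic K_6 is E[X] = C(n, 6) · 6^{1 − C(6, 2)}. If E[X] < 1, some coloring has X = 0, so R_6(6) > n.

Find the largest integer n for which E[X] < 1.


We need C(n, 6) · 6^{1 − 15} < 1, i.e. C(n, 6) < 6^{15 − 1} = 78364164096.
Check values of n near the boundary:
  n = 195: C(195, 6) = 70656049360; 70656049360 < 78364164096? YES
  n = 196: C(196, 6) = 72887293024; 72887293024 < 78364164096? YES
  n = 197: C(197, 6) = 75176946208; 75176946208 < 78364164096? YES
  n = 198: C(198, 6) = 77526225777; 77526225777 < 78364164096? YES
  n = 199: C(199, 6) = 79936367511; 79936367511 < 78364164096? NO
  n = 200: C(200, 6) = 82408626300; 82408626300 < 78364164096? NO
The largest n with C(n, 6) < 78364164096 is n = 198 (where E[X] = 25842075259/26121388032 ≈ 0.989). Hence R_6(6) > 198, i.e. R_6(6) ≥ 199.

Largest n = 198; hence R_6(6) > 198.


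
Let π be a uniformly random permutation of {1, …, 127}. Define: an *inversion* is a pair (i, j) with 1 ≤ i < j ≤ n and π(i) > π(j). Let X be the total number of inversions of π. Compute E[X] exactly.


Write X = Σ X_I over the C(127, 2) = 8001 pairs i < j, with X_I the indicator of one inversion.
There are 8001 indicators.
For each fixed pair i < j, the values π(i) and π(j) are two distinct elements of {1, …, 127} in uniformly random order; by symmetry P[π(i) > π(j)] = 1/2.
By linearity: E[X] = 8001 · (1/2) = C(127, 2) · (1/2) = 8001/2 = 8001/2 ≈ 4000.500.

E[X] = 8001/2 = 4000.500.


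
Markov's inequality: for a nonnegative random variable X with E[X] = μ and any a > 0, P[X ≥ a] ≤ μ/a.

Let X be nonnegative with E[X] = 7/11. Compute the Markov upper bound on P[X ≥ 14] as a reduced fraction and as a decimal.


μ = E[X] = 7/11, a = 14.
Markov: P[X ≥ 14] ≤ μ/a = (7/11)/14 = 1/22.
Numerically: ≈ 0.045455.
(Since a = 14 > μ = 0.636364, the bound 1/22 is < 1 and informative.)

P[X ≥ 14] ≤ 1/22 ≈ 0.045455.


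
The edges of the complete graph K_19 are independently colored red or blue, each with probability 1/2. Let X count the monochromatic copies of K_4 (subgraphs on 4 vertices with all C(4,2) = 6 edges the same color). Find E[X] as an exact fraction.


Let X = Σ_S X_S over the C(19, 4) = 3876 subsets S of size 4, where X_S = 1 if the K_4 on S is monochromatic.
For a fixed S, the K_4 on S has C(4, 2) = 6 edges. P[all 6 edges red] = (1/2)^6, and likewise for blue, so P[monochromatic] = 2·(1/2)^6 = 2^{1 − 6} = 1/32.
By linearity of expectation: E[X] = C(19, 4) · 2^{1 − 6} = 3876 · 1/32 = 969/8.
Numerically: E[X] ≈ 121.1250.

E[X] = C(19,4)·2^(1−C(4,2)) = 969/8 ≈ 121.1250.


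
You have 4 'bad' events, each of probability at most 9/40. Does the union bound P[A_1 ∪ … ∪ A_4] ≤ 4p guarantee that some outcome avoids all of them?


Union bound: P[∪_{i=1}^{4} A_i] ≤ Σ_i P[A_i] ≤ 4·p = 4·(9/40) = 9/10.
Numerically: 9/10 ≈ 0.90000.
Is 9/10 < 1? YES.
Since P[∪ A_i] ≤ 9/10 < 1, the complement has P[∩ A_i^c] ≥ 1 − 9/10 = 1/10 > 0, so some outcome avoids every A_i.

4·p = 9/10 ≈ 0.90000; existence CERTIFIED by the union bound.


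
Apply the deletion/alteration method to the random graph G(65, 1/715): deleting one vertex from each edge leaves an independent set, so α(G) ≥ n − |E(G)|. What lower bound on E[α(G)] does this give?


E[|E(G)|] = C(65, 2)·p = 2080 · (1/715) = 32/11.
E[α(G)] ≥ n − E[|E(G)|] = 65 − 32/11 = 683/11.
Numerically: ≈ 62.09091.
(This is only a lower bound; the true E[α(G)] may be larger.)

E[α(G)] ≥ 683/11 ≈ 62.09091.


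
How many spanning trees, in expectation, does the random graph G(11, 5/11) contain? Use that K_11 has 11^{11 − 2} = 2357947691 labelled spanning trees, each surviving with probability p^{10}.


K_11 has 11^{11 − 2} = 2357947691 labelled spanning trees.
For each such spanning tree H, let X_H = 1 if all 10 edges of H are present in G. Then P[X_H = 1] = p^{10} = (5/11)^{10} = 9765625/25937424601.
By linearity of expectation: E[X] = Σ_H E[X_H] = 2357947691 · p^{10} = 2357947691 · 9765625/25937424601 = 9765625/11.
Numerically: E[X] ≈ 887784.

E[X] = 2357947691 · (5/11)^{10} = 9765625/11 ≈ 887784.


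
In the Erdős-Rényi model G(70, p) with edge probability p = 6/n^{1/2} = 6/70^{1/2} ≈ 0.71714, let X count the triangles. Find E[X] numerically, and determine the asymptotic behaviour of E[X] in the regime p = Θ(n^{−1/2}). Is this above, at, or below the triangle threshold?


Number of potential triangles: C(70, 3) = 54740.
Each occurs with probability p³ ≈ (0.71714)³ ≈ 3.6881340e-01.
By linearity: E[X] = C(70, 3)·p³ ≈ 54740 · 3.6881340e-01 ≈ 20188.84549.
Since α = 1/2 < 1, p = c/n^{1/2} ≫ 1/n is above the triangle threshold p ~ 1/n. Asymptotically E[X] ~ (c³/6)·n^{3(1−α)} = (6³/6)·n^{1.5} → ∞; triangles are abundant w.h.p.

E[X] ≈ 20188.84549; in regime p = Θ(1/n^{1/2}) E[X] diverges (above the triangle threshold p ~ 1/n).


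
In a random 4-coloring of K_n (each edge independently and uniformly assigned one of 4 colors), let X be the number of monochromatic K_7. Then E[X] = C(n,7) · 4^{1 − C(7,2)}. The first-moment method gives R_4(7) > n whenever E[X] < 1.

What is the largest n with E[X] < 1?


We need C(n, 7) · 4^{1 − 21} < 1, i.e. C(n, 7) < 4^{21 − 1} = 1099511627776.
Check values of n near the boundary:
  n = 179: C(179, 7) = 1037437234460; 1037437234460 < 1099511627776? YES
  n = 180: C(180, 7) = 1079414463600; 1079414463600 < 1099511627776? YES
  n = 181: C(181, 7) = 1122839183400; 1122839183400 < 1099511627776? NO
  n = 182: C(182, 7) = 1167752750736; 1167752750736 < 1099511627776? NO
The largest n with C(n, 7) < 1099511627776 is n = 180 (where E[X] = 67463403975/68719476736 ≈ 0.9817217). Hence R_4(7) > 180, i.e. R_4(7) ≥ 181.

Largest n = 180; hence R_4(7) > 180.


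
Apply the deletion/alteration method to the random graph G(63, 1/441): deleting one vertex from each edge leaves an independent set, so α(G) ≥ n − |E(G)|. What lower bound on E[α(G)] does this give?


E[|E(G)|] = C(63, 2)·p = 1953 · (1/441) = 31/7.
E[α(G)] ≥ n − E[|E(G)|] = 63 − 31/7 = 410/7.
Numerically: ≈ 58.57143.
(This is only a lower bound; the true E[α(G)] may be larger.)

E[α(G)] ≥ 410/7 ≈ 58.57143.


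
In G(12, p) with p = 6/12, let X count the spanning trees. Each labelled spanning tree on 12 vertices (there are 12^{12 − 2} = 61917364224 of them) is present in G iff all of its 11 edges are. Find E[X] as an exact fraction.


K_12 has 12^{12 − 2} = 61917364224 labelled spanning trees.
For each such spanning tree H, let X_H = 1 if all 11 edges of H are present in G. Then P[X_H = 1] = p^{11} = (1/2)^{11} = 1/2048.
By linearity of expectation: E[X] = Σ_H E[X_H] = 61917364224 · p^{11} = 61917364224 · 1/2048 = 30233088.
Numerically: E[X] ≈ 3.02e+07.

E[X] = 61917364224 · (1/2)^{11} = 30233088 ≈ 3.02e+07.


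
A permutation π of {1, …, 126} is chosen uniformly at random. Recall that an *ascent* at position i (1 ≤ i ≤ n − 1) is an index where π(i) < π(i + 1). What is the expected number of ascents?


Write X = Σ X_I over i = 1, …, 125, with X_I the indicator of one ascent.
There are 125 indicators.
For each fixed i, the pair (π(i), π(i+1)) is a uniformly random ordered pair of distinct values from {1, …, 126}; by symmetry P[π(i) < π(i+1)] = 1/2.
By linearity: E[X] = 125 · (1/2) = (126 − 1) · (1/2) = 125/2 ≈ 62.5000.

E[X] = 125/2 = 62.5000.


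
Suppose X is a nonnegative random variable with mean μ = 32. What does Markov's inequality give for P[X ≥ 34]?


μ = E[X] = 32, a = 34.
Markov: P[X ≥ 34] ≤ μ/a = (32)/34 = 16/17.
Numerically: ≈ 0.94118.
(Since a = 34 > μ = 32.00000, the bound 16/17 is < 1 and informative.)

P[X ≥ 34] ≤ 16/17 ≈ 0.94118.


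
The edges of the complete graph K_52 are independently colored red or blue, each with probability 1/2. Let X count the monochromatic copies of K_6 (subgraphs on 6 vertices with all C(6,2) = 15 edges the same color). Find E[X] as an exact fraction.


Let X = Σ_S X_S over the C(52, 6) = 20358520 subsets S of size 6, where X_S = 1 if the K_6 on S is monochromatic.
For a fixed S, the K_6 on S has C(6, 2) = 15 edges. P[all 15 edges red] = (1/2)^15, and likewise for blue, so P[monochromatic] = 2·(1/2)^15 = 2^{1 − 15} = 1/16384.
Summing: E[X] = C(52, 6) · 2^{1 − 15} = 20358520 · 1/16384 = 2544815/2048.
Numerically: E[X] ≈ 1242.585.

E[X] = C(52,6)·2^(1−C(6,2)) = 2544815/2048 ≈ 1242.585.


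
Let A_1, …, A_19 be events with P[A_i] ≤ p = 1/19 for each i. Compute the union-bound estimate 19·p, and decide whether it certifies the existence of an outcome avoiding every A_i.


Union bound: P[∪_{i=1}^{19} A_i] ≤ Σ_i P[A_i] ≤ 19·p = 19·(1/19) = 1.
Numerically: 1 ≈ 1.0000000.
Is 1 < 1? NO.
Since the bound 1 is ≥ 1, the union bound is uninformative here; it does NOT by itself certify existence.

19·p = 1 ≈ 1.0000000; existence NOT certified by the union bound.


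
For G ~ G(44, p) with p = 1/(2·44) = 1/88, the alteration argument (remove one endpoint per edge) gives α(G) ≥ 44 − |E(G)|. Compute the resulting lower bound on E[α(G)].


E[|E(G)|] = C(44, 2)·p = 946 · (1/88) = 43/4.
E[α(G)] ≥ n − E[|E(G)|] = 44 − 43/4 = 133/4.
Numerically: ≈ 33.25000.
(This is only a lower bound; the true E[α(G)] may be larger.)

E[α(G)] ≥ 133/4 ≈ 33.25000.


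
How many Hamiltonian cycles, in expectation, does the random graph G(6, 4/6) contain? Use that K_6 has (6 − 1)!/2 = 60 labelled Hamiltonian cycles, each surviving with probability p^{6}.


K_6 has (6 − 1)!/2 = 60 labelled Hamiltonian cycles.
For each such Hamiltonian cycle H, let X_H = 1 if all 6 edges of H are present in G. Then P[X_H = 1] = p^{6} = (2/3)^{6} = 64/729.
By linearity: E[X] = Σ_H E[X_H] = 60 · p^{6} = 60 · 64/729 = 1280/243.
Numerically: E[X] ≈ 5.27.

E[X] = 60 · (2/3)^{6} = 1280/243 ≈ 5.27.


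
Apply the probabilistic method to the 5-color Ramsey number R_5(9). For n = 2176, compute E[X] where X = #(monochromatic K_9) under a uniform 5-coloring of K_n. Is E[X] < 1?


E[X] = C(2176, 9) · 5^{1 − 36} = 2964644298134342657641600 · 5^{−35} = 2964644298134342657641600/2910383045673370361328125.
As a reduced fraction: E[X] = 118585771925373706305664/116415321826934814453125 ≈ 1.019.
Is E[X] < 1? NO.
Since E[X] ≥ 1, the first-moment bound is inconclusive at n = 2176; it does NOT by itself certify R_5(9) > 2176.

E[X] = 118585771925373706305664/116415321826934814453125 ≈ 1.019; E[X] ≥ 1; first-moment method inconclusive here.


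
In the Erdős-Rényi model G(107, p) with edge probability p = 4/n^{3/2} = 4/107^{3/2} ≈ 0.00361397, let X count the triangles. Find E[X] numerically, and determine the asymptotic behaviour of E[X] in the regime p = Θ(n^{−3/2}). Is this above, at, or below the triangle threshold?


Number of potential triangles: C(107, 3) = 198485.
Each occurs with probability p³ ≈ (0.00361397)³ ≈ 4.72011929e-08.
By linearity: E[X] = C(107, 3)·p³ ≈ 198485 · 4.72011929e-08 ≈ 0.009369.
Since α = 3/2 > 1, p = c/n^{3/2} = o(1/n) is below the triangle threshold p ~ 1/n. Asymptotically E[X] ~ (c³/6)·n^{3(1−α)} = (4³/6)·n^{-1.5} → 0, so by Markov's inequality G has no triangles w.h.p.

E[X] ≈ 0.009369; in regime p = Θ(1/n^{3/2}) E[X] tends to 0 (below the triangle threshold p ~ 1/n).


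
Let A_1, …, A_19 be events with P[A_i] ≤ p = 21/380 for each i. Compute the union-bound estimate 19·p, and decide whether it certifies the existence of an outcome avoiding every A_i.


Union bound: P[∪_{i=1}^{19} A_i] ≤ Σ_i P[A_i] ≤ 19·p = 19·(21/380) = 21/20.
Numerically: 21/20 ≈ 1.050.
Is 21/20 < 1? NO.
Since the bound 21/20 is ≥ 1, the union bound is uninformative here; it does NOT by itself certify existence.

19·p = 21/20 ≈ 1.050; existence NOT certified by the union bound.


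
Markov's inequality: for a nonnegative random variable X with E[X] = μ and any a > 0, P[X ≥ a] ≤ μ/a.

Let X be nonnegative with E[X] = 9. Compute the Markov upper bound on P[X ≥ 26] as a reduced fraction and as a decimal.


μ = E[X] = 9, a = 26.
Markov: P[X ≥ 26] ≤ μ/a = (9)/26 = 9/26.
Numerically: ≈ 0.3462.
(Since a = 26 > μ = 9.0000, the bound 9/26 is < 1 and informative.)

P[X ≥ 26] ≤ 9/26 ≈ 0.3462.


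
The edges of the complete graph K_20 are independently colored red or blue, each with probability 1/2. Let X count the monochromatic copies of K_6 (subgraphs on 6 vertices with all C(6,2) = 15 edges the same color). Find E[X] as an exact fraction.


Let X = Σ_S X_S over the C(20, 6) = 38760 subsets S of size 6, where X_S = 1 if the K_6 on S is monochromatic.
For a fixed S, the K_6 on S has C(6, 2) = 15 edges. P[all 15 edges red] = (1/2)^15, and likewise for blue, so P[monochromatic] = 2·(1/2)^15 = 2^{1 − 15} = 1/16384.
By linearity: E[X] = C(20, 6) · 2^{1 − 15} = 38760 · 1/16384 = 4845/2048.
Numerically: E[X] ≈ 2.365723.

E[X] = C(20,6)·2^(1−C(6,2)) = 4845/2048 ≈ 2.365723.


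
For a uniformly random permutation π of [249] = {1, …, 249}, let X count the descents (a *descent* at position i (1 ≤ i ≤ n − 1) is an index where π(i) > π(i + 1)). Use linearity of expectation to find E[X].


Write X = Σ X_I over i = 1, …, 248, with X_I the indicator of one descent.
There are 248 indicators.
For each fixed i, the pair (π(i), π(i+1)) is a uniformly random ordered pair of distinct values from {1, …, 249}; by symmetry P[π(i) > π(i+1)] = 1/2.
By linearity: E[X] = 248 · (1/2) = (249 − 1) · (1/2) = 124 ≈ 124.000.

E[X] = 124 = 124.000.


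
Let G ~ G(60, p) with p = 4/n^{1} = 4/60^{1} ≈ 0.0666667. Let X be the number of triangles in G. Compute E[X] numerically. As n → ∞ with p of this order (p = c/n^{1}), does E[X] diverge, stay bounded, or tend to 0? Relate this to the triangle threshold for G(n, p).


Number of potential triangles: C(60, 3) = 34220.
Each occurs with probability p³ ≈ (0.0666667)³ ≈ 2.96296296e-04.
By linearity: E[X] = C(60, 3)·p³ ≈ 34220 · 2.96296296e-04 ≈ 10.139259.
Here α = 1, so p = 4/n is exactly at the triangle threshold p ~ 1/n. Asymptotically E[X] → c³/6 = 4³/6 = 32/3 ≈ 10.666667, a bounded constant. In this regime the triangle count is asymptotically Poisson(c³/6).

E[X] ≈ 10.139259; in regime p = Θ(1/n^{1}) E[X] stays bounded (at the triangle threshold p ~ 1/n).


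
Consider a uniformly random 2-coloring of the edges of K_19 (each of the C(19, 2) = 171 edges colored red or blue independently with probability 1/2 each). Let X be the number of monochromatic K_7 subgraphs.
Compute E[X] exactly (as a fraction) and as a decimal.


Let X = Σ_S X_S over the C(19, 7) = 50388 subsets S of size 7, where X_S = 1 if the K_7 on S is monochromatic.
For a fixed S, the K_7 on S has C(7, 2) = 21 edges. P[all 21 edges red] = (1/2)^21, and likewise for blue, so P[monochromatic] = 2·(1/2)^21 = 2^{1 − 21} = 1/1048576.
By linearity: E[X] = C(19, 7) · 2^{1 − 21} = 50388 · 1/1048576 = 12597/262144.
Numerically: E[X] ≈ 0.0481.

E[X] = C(19,7)·2^(1−C(7,2)) = 12597/262144 ≈ 0.0481.


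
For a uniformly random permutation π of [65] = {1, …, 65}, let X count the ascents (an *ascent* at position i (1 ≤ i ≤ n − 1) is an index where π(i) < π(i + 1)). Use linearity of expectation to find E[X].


Write X = Σ X_I over i = 1, …, 64, with X_I the indicator of one ascent.
There are 64 indicators.
For each fixed i, the pair (π(i), π(i+1)) is a uniformly random ordered pair of distinct values from {1, …, 65}; by symmetry P[π(i) < π(i+1)] = 1/2.
By linearity: E[X] = 64 · (1/2) = (65 − 1) · (1/2) = 32 ≈ 32.0000.

E[X] = 32 = 32.0000.


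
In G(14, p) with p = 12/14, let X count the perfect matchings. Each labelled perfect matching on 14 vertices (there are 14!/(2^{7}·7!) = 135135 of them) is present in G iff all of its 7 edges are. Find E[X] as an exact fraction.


K_14 has 14!/(2^{7}·7!) = 135135 labelled perfect matchings.
For each such perfect matching H, let X_H = 1 if all 7 edges of H are present in G. Then P[X_H = 1] = p^{7} = (6/7)^{7} = 279936/823543.
Summing the indicators: E[X] = Σ_H E[X_H] = 135135 · p^{7} = 135135 · 279936/823543 = 5404164480/117649.
Numerically: E[X] ≈ 45934.6.

E[X] = 135135 · (6/7)^{7} = 5404164480/117649 ≈ 45934.6.


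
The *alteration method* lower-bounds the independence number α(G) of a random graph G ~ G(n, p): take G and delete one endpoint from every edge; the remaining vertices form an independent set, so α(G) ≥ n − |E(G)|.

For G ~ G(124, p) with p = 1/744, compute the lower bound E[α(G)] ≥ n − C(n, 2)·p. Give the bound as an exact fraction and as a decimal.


E[|E(G)|] = C(124, 2)·p = 7626 · (1/744) = 41/4.
E[α(G)] ≥ n − E[|E(G)|] = 124 − 41/4 = 455/4.
Numerically: ≈ 113.750.
(This is only a lower bound; the true E[α(G)] may be larger.)

E[α(G)] ≥ 455/4 ≈ 113.750.


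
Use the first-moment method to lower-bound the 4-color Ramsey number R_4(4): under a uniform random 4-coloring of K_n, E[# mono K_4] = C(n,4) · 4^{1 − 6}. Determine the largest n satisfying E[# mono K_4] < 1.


We need C(n, 4) · 4^{1 − 6} < 1, i.e. C(n, 4) < 4^{6 − 1} = 1024.
Check values of n near the boundary:
  n = 12: C(12, 4) = 495; 495 < 1024? YES
  n = 13: C(13, 4) = 715; 715 < 1024? YES
  n = 14: C(14, 4) = 1001; 1001 < 1024? YES
  n = 15: C(15, 4) = 1365; 1365 < 1024? NO
  n = 16: C(16, 4) = 1820; 1820 < 1024? NO
The largest n with C(n, 4) < 1024 is n = 14 (where E[X] = 1001/1024 ≈ 0.9775391). Hence R_4(4) > 14, i.e. R_4(4) ≥ 15.

Largest n = 14; hence R_4(4) > 14.
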